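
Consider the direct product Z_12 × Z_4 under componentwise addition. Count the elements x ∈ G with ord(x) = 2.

An element (a,b) has order lcm(ord(a), ord(b)); count pairs with lcm equal to 2.
Enumerating gives 3 such elements.

3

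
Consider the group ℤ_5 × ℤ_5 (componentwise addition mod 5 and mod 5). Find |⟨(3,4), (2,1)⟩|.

5

|⟨(3,4)⟩| = 5 and |⟨(2,1)⟩| = 5, so |H| is a multiple of lcm(5, 5) = 5 and divides |G| = 25.
Closing under the operation: H = {(0,0), (1,3), (2,1), (3,4), (4,2)}, so |H| = 5.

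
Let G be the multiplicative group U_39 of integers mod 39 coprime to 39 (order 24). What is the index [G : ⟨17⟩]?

|⟨17⟩| = 6 and |G| = 24.
By Lagrange, [G : H] = |G|/|H| = 24/6 = 4.

4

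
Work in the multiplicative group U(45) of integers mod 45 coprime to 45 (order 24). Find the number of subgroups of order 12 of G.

3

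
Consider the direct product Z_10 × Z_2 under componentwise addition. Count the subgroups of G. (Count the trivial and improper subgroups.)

10

|G| = 20, so by Lagrange every subgroup order divides 20. Divisors: 1, 2, 4, 5, 10, 20.
Subgroups by order — order 1: 1; order 2: 3; order 4: 1; order 5: 1; order 10: 3; order 20: 1.
Total: 1 + 3 + 1 + 1 + 3 + 1 = 10.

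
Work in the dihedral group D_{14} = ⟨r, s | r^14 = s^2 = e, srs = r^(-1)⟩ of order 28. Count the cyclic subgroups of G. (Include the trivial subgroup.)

Each element a generates a cyclic subgroup ⟨a⟩; distinct elements may generate the same one (a cyclic group of order d has φ(d) generators).
Cyclic subgroups by order — order 1: 1; order 2: 15; order 7: 1; order 14: 1.
Total: 18.

18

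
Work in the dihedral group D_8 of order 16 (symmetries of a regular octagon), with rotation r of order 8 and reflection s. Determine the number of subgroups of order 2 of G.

9

|G| = 16 and 2 | 16, so subgroups of order 2 are possible by Lagrange.
The subgroups of order 2 are: {e, r^2s}; {e, r^3s}; {e, r^4}; {e, r^4s}; … (9 in all).
So G has 9 subgroups of order 2.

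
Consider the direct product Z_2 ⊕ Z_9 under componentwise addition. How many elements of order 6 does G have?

2

An element (a,b) has order lcm(ord(a), ord(b)); count pairs with lcm equal to 6.
Enumerating gives 2 such elements.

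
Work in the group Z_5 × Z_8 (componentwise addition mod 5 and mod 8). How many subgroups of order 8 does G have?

1

|G| = 40 and 8 | 40, so subgroups of order 8 are possible by Lagrange.
The subgroups of order 8 are: {(0,0), (0,1), (0,2), (0,3), (0,4), (0,5), (0,6), (0,7)}.
So G has 1 subgroup of order 8.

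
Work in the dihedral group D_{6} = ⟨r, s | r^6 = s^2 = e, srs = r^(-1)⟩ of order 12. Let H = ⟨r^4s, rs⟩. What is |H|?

4

|⟨r^4s⟩| = 2 and |⟨rs⟩| = 2, so |H| is a multiple of lcm(2, 2) = 2 and divides |G| = 12.
Closing under the operation: H = {e, r^3, rs, r^4s}, so |H| = 4.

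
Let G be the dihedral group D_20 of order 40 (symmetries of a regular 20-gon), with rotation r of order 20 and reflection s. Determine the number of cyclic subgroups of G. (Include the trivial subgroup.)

Each element a generates a cyclic subgroup ⟨a⟩; distinct elements may generate the same one (a cyclic group of order d has φ(d) generators).
Cyclic subgroups by order — order 1: 1; order 2: 21; order 4: 1; order 5: 1; order 10: 1; order 20: 1.
Total: 26.

26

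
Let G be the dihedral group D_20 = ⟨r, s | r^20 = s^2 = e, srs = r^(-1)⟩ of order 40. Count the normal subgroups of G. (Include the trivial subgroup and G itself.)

G has 48 subgroups. Checking conjugation-invariance by order — order 1: 1/1 normal; order 2: 1/21 normal; order 4: 1/11 normal; order 5: 1/1 normal; order 8: 0/5 normal; order 10: 1/5 normal; order 20: 3/3 normal; order 40: 1/1 normal.
Total normal subgroups: 9.

9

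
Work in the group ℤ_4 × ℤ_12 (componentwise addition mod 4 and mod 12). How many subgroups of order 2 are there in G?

3

|G| = 48 and 2 | 48, so subgroups of order 2 are possible by Lagrange.
The subgroups of order 2 are: {(0,0), (0,6)}; {(0,0), (2,0)}; {(0,0), (2,6)}.
So G has 3 subgroups of order 2.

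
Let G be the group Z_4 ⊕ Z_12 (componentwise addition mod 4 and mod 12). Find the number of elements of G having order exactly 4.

12

An element (a,b) has order lcm(ord(a), ord(b)); count pairs with lcm equal to 4.
Enumerating gives 12 such elements.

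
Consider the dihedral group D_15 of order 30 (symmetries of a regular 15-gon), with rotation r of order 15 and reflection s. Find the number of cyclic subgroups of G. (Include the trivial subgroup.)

Group the elements of G by the cyclic subgroup they generate; each cyclic subgroup of order d accounts for φ(d) elements.
Cyclic subgroups by order — order 1: 1; order 2: 15; order 3: 1; order 5: 1; order 15: 1.
Total: 19.

19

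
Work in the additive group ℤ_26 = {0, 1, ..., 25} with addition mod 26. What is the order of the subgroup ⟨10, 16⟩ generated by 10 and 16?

|⟨10⟩| = 13 and |⟨16⟩| = 13, so |H| is a multiple of lcm(13, 13) = 13 and divides |G| = 26.
Closing under the operation: H = {0, 2, 4, 6, 8, 10, 12, 14, 16, 18, 20, 22, 24}, so |H| = 13.

13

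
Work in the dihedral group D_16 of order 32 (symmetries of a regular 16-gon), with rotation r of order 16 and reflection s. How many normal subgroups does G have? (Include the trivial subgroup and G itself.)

8

G has 36 subgroups. Checking conjugation-invariance by order — order 1: 1/1 normal; order 2: 1/17 normal; order 4: 1/9 normal; order 8: 1/5 normal; order 16: 3/3 normal; order 32: 1/1 normal.
Total normal subgroups: 8.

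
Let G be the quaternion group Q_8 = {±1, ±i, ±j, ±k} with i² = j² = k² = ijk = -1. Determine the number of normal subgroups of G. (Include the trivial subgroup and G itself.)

G has 6 subgroups. Checking conjugation-invariance by order — order 1: 1/1 normal; order 2: 1/1 normal; order 4: 3/3 normal; order 8: 1/1 normal.
Total normal subgroups: 6.

6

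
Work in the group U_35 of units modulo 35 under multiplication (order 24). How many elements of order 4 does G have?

4

The elements of order 4 are: 8, 13, 22, 27.
That's 4.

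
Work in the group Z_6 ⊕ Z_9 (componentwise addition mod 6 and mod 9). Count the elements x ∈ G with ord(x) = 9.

18

An element (a,b) has order lcm(ord(a), ord(b)); count pairs with lcm equal to 9.
Enumerating gives 18 such elements.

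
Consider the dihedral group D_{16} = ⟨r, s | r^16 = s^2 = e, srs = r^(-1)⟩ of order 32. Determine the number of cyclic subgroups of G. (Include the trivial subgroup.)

A cyclic subgroup of order d is generated by each of its φ(d) elements of order d, so the cyclic subgroups of order d number (#elements of order d)/φ(d).
Cyclic subgroups by order — order 1: 1; order 2: 17; order 4: 1; order 8: 1; order 16: 1.
Total: 21.

21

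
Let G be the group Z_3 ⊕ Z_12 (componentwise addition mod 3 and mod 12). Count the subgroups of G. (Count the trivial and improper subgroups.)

|G| = 36, so by Lagrange every subgroup order divides 36. Divisors: 1, 2, 3, 4, 6, 9, 12, 18, 36.
Subgroups by order — order 1: 1; order 2: 1; order 3: 4; order 4: 1; order 6: 4; order 9: 1; order 12: 4; order 18: 1; order 36: 1.
Total: 1 + 1 + 4 + 1 + 4 + 1 + 4 + 1 + 1 = 18.

18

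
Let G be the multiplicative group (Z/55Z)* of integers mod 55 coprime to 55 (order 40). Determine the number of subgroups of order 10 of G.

|G| = 40 and 10 | 40, so subgroups of order 10 are possible by Lagrange.
The subgroups of order 10 are: {1, 4, 9, 14, 16, 26, 31, 34, 36, 49}; {1, 16, 19, 24, 26, 29, 31, 36, 39, 54}; {1, 6, 16, 21, 26, 31, 36, 41, 46, 51}.
So G has 3 subgroups of order 10.

3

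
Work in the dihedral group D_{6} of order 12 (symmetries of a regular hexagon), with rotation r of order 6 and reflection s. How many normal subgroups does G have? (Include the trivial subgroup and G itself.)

7

G has 16 subgroups. Checking conjugation-invariance by order — order 1: 1/1 normal; order 2: 1/7 normal; order 3: 1/1 normal; order 4: 0/3 normal; order 6: 3/3 normal; order 12: 1/1 normal.
Total normal subgroups: 7.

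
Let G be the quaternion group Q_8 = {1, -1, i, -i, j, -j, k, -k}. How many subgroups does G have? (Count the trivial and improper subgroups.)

6

|G| = 8, so by Lagrange every subgroup order divides 8. Divisors: 1, 2, 4, 8.
Subgroups by order — order 1: 1; order 2: 1; order 4: 3; order 8: 1.
Total: 1 + 1 + 3 + 1 = 6.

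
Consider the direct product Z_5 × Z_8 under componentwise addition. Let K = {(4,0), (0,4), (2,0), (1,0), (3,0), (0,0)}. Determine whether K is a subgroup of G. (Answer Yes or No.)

No

|K| = 6 does not divide |G| = 40, so by Lagrange K is not a subgroup.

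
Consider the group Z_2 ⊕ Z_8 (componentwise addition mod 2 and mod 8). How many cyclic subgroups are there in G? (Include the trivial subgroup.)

A cyclic subgroup of order d is generated by each of its φ(d) elements of order d, so the cyclic subgroups of order d number (#elements of order d)/φ(d).
Cyclic subgroups by order — order 1: 1; order 2: 3; order 4: 2; order 8: 2.
Total: 8.

8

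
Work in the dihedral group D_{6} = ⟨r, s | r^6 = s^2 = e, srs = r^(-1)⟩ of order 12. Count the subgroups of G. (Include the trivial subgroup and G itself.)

|G| = 12, so by Lagrange every subgroup order divides 12. Divisors: 1, 2, 3, 4, 6, 12.
Subgroups by order — order 1: 1; order 2: 7; order 3: 1; order 4: 3; order 6: 3; order 12: 1.
Total: 1 + 7 + 1 + 3 + 3 + 1 = 16.

16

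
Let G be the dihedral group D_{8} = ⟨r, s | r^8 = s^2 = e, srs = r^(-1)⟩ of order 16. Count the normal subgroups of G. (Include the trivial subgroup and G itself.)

G has 19 subgroups. Checking conjugation-invariance by order — order 1: 1/1 normal; order 2: 1/9 normal; order 4: 1/5 normal; order 8: 3/3 normal; order 16: 1/1 normal.
Total normal subgroups: 7.

7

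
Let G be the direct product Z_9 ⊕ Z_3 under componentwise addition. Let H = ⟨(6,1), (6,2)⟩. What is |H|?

|⟨(6,1)⟩| = 3 and |⟨(6,2)⟩| = 3, so |H| is a multiple of lcm(3, 3) = 3 and divides |G| = 27.
Closing under the operation: H = {(0,0), (0,1), (0,2), (3,0), (3,1), (3,2), (6,0), (6,1), (6,2)}, so |H| = 9.

9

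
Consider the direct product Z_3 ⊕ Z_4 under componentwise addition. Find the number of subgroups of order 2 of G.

|G| = 12 and 2 | 12, so subgroups of order 2 are possible by Lagrange.
The subgroups of order 2 are: {(0,0), (0,2)}.
So G has 1 subgroup of order 2.

1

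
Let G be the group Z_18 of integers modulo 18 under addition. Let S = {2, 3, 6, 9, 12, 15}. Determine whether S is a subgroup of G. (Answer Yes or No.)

The identity 0 ∉ S, so S is not a subgroup.

No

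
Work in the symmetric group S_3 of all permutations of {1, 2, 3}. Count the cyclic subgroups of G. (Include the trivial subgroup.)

Group the elements of G by the cyclic subgroup they generate; each cyclic subgroup of order d accounts for φ(d) elements.
Cyclic subgroups by order — order 1: 1; order 2: 3; order 3: 1.
Total: 5.

5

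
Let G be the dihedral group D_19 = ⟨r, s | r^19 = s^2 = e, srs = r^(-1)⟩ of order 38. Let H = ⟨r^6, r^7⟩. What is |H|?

19

|⟨r^6⟩| = 19 and |⟨r^7⟩| = 19, so |H| is a multiple of lcm(19, 19) = 19 and divides |G| = 38.
Closing under the operation: H = {e, r, r^2, r^3, r^4, r^5, r^6, r^7, r^8, r^9, r^10, r^11, r^12, r^13, r^14, r^15, r^16, r^17, r^18}, so |H| = 19.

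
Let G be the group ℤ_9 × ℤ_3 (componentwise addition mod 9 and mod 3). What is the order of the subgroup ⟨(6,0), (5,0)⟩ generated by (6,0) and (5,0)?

|⟨(6,0)⟩| = 3 and |⟨(5,0)⟩| = 9, so |H| is a multiple of lcm(3, 9) = 9 and divides |G| = 27.
Closing under the operation: H = {(0,0), (1,0), (2,0), (3,0), (4,0), (5,0), (6,0), (7,0), (8,0)}, so |H| = 9.

9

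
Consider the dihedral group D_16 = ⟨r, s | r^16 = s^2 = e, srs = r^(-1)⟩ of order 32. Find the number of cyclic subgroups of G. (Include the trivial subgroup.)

21

A cyclic subgroup of order d is generated by each of its φ(d) elements of order d, so the cyclic subgroups of order d number (#elements of order d)/φ(d).
Cyclic subgroups by order — order 1: 1; order 2: 17; order 4: 1; order 8: 1; order 16: 1.
Total: 21.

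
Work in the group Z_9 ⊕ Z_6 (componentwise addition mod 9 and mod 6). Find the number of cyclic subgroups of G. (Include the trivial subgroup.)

16

Each element a generates a cyclic subgroup ⟨a⟩; distinct elements may generate the same one (a cyclic group of order d has φ(d) generators).
Cyclic subgroups by order — order 1: 1; order 2: 1; order 3: 4; order 6: 4; order 9: 3; order 18: 3.
Total: 16.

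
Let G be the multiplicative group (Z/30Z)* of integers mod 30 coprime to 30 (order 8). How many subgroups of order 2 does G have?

|G| = 8 and 2 | 8, so subgroups of order 2 are possible by Lagrange.
The subgroups of order 2 are: {1, 11}; {1, 19}; {1, 29}.
So G has 3 subgroups of order 2.

3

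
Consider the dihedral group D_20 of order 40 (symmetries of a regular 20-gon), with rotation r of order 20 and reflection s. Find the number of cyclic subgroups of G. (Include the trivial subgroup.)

Each element a generates a cyclic subgroup ⟨a⟩; distinct elements may generate the same one (a cyclic group of order d has φ(d) generators).
Cyclic subgroups by order — order 1: 1; order 2: 21; order 4: 1; order 5: 1; order 10: 1; order 20: 1.
Total: 26.

26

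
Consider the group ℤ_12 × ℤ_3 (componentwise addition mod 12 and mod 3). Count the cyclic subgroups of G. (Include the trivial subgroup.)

15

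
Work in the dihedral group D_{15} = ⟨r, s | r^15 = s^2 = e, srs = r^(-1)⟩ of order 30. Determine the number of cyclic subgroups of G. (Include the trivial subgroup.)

A cyclic subgroup of order d is generated by each of its φ(d) elements of order d, so the cyclic subgroups of order d number (#elements of order d)/φ(d).
Cyclic subgroups by order — order 1: 1; order 2: 15; order 3: 1; order 5: 1; order 15: 1.
Total: 19.

19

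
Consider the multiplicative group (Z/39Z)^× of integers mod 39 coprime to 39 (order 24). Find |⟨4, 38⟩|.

|⟨4⟩| = 6 and |⟨38⟩| = 2, so |H| is a multiple of lcm(6, 2) = 6 and divides |G| = 24.
Closing under the operation: H = {1, 4, 10, 14, 16, 17, 22, 23, 25, 29, 35, 38}, so |H| = 12.

12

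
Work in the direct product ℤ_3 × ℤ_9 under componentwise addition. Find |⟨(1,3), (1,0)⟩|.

|⟨(1,3)⟩| = 3 and |⟨(1,0)⟩| = 3, so |H| is a multiple of lcm(3, 3) = 3 and divides |G| = 27.
Closing under the operation: H = {(0,0), (0,3), (0,6), (1,0), (1,3), (1,6), (2,0), (2,3), (2,6)}, so |H| = 9.

9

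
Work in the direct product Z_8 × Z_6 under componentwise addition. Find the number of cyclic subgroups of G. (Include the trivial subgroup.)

16

A cyclic subgroup of order d is generated by each of its φ(d) elements of order d, so the cyclic subgroups of order d number (#elements of order d)/φ(d).
Cyclic subgroups by order — order 1: 1; order 2: 3; order 3: 1; order 4: 2; order 6: 3; order 8: 2; order 12: 2; order 24: 2.
Total: 16.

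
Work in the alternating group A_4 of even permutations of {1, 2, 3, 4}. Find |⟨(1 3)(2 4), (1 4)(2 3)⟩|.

|⟨(1 3)(2 4)⟩| = 2 and |⟨(1 4)(2 3)⟩| = 2, so |H| is a multiple of lcm(2, 2) = 2 and divides |G| = 12.
Closing under the operation: H = {e, (1 2)(3 4), (1 3)(2 4), (1 4)(2 3)}, so |H| = 4.

4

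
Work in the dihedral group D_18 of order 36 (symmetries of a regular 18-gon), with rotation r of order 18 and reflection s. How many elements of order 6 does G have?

2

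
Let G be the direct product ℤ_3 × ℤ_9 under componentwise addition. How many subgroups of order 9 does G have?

4

|G| = 27 and 9 | 27, so subgroups of order 9 are possible by Lagrange.
The subgroups of order 9 are: {(0,0), (0,1), (0,2), (0,3), (0,4), (0,5), (0,6), (0,7), (0,8)}; {(0,0), (0,3), (0,6), (1,0), (1,3), (1,6), (2,0), (2,3), (2,6)}; {(0,0), (0,3), (0,6), (1,1), (1,4), (1,7), (2,2), (2,5), (2,8)}; {(0,0), (0,3), (0,6), (1,2), (1,5), (1,8), (2,1), (2,4), (2,7)}.
So G has 4 subgroups of order 9.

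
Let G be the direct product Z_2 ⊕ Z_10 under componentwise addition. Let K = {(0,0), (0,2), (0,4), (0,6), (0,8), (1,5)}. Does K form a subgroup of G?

|K| = 6 does not divide |G| = 20, so by Lagrange K is not a subgroup.

No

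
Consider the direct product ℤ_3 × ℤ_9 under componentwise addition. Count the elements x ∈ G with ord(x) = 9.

18

An element (a,b) has order lcm(ord(a), ord(b)); count pairs with lcm equal to 9.
Enumerating gives 18 such elements.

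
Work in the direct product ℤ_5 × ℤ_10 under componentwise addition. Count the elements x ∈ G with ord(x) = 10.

An element (a,b) has order lcm(ord(a), ord(b)); count pairs with lcm equal to 10.
Enumerating gives 24 such elements.

24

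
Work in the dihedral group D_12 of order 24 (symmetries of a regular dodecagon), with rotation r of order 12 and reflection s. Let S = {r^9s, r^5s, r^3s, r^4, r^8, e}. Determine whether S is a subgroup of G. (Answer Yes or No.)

No

Closure fails: r^4 · r^3s = r^7s ∉ S. So S is not a subgroup.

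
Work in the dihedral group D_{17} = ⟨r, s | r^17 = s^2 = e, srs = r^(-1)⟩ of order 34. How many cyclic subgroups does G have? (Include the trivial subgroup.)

19

A cyclic subgroup of order d is generated by each of its φ(d) elements of order d, so the cyclic subgroups of order d number (#elements of order d)/φ(d).
Cyclic subgroups by order — order 1: 1; order 2: 17; order 17: 1.
Total: 19.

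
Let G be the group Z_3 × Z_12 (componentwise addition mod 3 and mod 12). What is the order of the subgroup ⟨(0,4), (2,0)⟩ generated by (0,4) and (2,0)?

9

|⟨(0,4)⟩| = 3 and |⟨(2,0)⟩| = 3, so |H| is a multiple of lcm(3, 3) = 3 and divides |G| = 36.
Closing under the operation: H = {(0,0), (0,4), (0,8), (1,0), (1,4), (1,8), (2,0), (2,4), (2,8)}, so |H| = 9.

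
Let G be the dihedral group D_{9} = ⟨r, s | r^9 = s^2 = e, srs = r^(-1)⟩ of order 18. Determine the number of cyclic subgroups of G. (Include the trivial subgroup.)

Each element a generates a cyclic subgroup ⟨a⟩; distinct elements may generate the same one (a cyclic group of order d has φ(d) generators).
Cyclic subgroups by order — order 1: 1; order 2: 9; order 3: 1; order 9: 1.
Total: 12.

12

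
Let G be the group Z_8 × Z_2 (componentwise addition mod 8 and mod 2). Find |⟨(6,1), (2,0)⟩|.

8

|⟨(6,1)⟩| = 4 and |⟨(2,0)⟩| = 4, so |H| is a multiple of lcm(4, 4) = 4 and divides |G| = 16.
Closing under the operation: H = {(0,0), (0,1), (2,0), (2,1), (4,0), (4,1), (6,0), (6,1)}, so |H| = 8.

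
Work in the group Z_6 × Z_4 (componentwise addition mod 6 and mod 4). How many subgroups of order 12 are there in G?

3

|G| = 24 and 12 | 24, so subgroups of order 12 are possible by Lagrange.
The subgroups of order 12 are: {(0,0), (0,1), (0,2), (0,3), (2,0), (2,1), (2,2), (2,3), (4,0), (4,1), (4,2), (4,3)}; {(0,0), (0,2), (1,0), (1,2), (2,0), (2,2), (3,0), (3,2), (4,0), (4,2), (5,0), (5,2)}; {(0,0), (0,2), (1,1), (1,3), (2,0), (2,2), (3,1), (3,3), (4,0), (4,2), (5,1), (5,3)}.
So G has 3 subgroups of order 12.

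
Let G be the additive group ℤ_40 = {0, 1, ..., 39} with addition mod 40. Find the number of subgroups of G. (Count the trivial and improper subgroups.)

Subgroups of the cyclic group ℤ_40 correspond bijectively to divisors of 40.
Divisors of 40: 1, 2, 4, 5, 8, 10, 20, 40.
So ℤ_40 has 8 subgroups.

8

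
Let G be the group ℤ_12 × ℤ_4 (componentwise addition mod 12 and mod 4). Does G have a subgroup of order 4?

Yes

4 | 48. A subgroup of order 4 is {(0,0), (0,1), (0,2), (0,3)}.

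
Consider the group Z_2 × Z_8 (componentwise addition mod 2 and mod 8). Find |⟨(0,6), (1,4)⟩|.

|⟨(0,6)⟩| = 4 and |⟨(1,4)⟩| = 2, so |H| is a multiple of lcm(4, 2) = 4 and divides |G| = 16.
Closing under the operation: H = {(0,0), (0,2), (0,4), (0,6), (1,0), (1,2), (1,4), (1,6)}, so |H| = 8.

8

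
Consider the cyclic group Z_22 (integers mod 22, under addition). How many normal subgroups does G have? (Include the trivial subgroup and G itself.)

G is abelian, so every subgroup is normal.
G has 4 subgroups in total, hence 4 normal subgroups.

4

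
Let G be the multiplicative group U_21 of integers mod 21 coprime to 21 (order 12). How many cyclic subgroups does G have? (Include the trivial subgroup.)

8

Each element a generates a cyclic subgroup ⟨a⟩; distinct elements may generate the same one (a cyclic group of order d has φ(d) generators).
Cyclic subgroups by order — order 1: 1; order 2: 3; order 3: 1; order 6: 3.
Total: 8.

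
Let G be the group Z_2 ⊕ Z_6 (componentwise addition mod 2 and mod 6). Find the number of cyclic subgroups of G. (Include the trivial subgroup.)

8

Each element a generates a cyclic subgroup ⟨a⟩; distinct elements may generate the same one (a cyclic group of order d has φ(d) generators).
Cyclic subgroups by order — order 1: 1; order 2: 3; order 3: 1; order 6: 3.
Total: 8.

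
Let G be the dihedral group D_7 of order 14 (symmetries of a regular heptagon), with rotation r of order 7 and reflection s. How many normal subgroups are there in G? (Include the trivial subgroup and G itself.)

3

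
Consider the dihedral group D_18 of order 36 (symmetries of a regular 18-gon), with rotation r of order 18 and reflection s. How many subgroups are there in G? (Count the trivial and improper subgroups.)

45

|G| = 36, so by Lagrange every subgroup order divides 36. Divisors: 1, 2, 3, 4, 6, 9, 12, 18, 36.
Subgroups by order — order 1: 1; order 2: 19; order 3: 1; order 4: 9; order 6: 7; order 9: 1; order 12: 3; order 18: 3; order 36: 1.
Total: 1 + 19 + 1 + 9 + 7 + 1 + 3 + 3 + 1 = 45.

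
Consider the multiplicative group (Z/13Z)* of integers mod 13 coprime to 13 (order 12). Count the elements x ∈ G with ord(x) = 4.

The elements of order 4 are: 5, 8.
That's 2.

2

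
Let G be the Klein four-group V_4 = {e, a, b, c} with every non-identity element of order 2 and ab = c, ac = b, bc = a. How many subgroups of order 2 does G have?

|G| = 4 and 2 | 4, so subgroups of order 2 are possible by Lagrange.
The subgroups of order 2 are: {e, a}; {e, b}; {e, c}.
So G has 3 subgroups of order 2.

3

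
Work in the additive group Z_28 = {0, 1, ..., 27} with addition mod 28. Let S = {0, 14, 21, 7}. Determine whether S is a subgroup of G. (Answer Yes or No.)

Yes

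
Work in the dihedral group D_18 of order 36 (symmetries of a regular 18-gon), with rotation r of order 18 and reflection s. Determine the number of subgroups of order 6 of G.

|G| = 36 and 6 | 36, so subgroups of order 6 are possible by Lagrange.
The subgroups of order 6 are: {e, r^6, r^12, r^4s, r^10s, r^16s}; {e, r^6, r^12, r^5s, r^11s, r^17s}; {e, r^6, r^12, s, r^6s, r^12s}; {e, r^6, r^12, rs, r^7s, r^13s}; … (7 in all).
So G has 7 subgroups of order 6.

7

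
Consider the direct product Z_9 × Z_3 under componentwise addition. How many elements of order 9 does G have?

An element (a,b) has order lcm(ord(a), ord(b)); count pairs with lcm equal to 9.
Enumerating gives 18 such elements.

18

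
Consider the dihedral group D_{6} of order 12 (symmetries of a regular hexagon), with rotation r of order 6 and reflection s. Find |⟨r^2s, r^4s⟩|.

6

|⟨r^2s⟩| = 2 and |⟨r^4s⟩| = 2, so |H| is a multiple of lcm(2, 2) = 2 and divides |G| = 12.
Closing under the operation: H = {e, r^2, r^4, s, r^2s, r^4s}, so |H| = 6.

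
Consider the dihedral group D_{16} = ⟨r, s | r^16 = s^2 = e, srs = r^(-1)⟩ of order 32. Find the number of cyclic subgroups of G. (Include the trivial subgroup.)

21

Group the elements of G by the cyclic subgroup they generate; each cyclic subgroup of order d accounts for φ(d) elements.
Cyclic subgroups by order — order 1: 1; order 2: 17; order 4: 1; order 8: 1; order 16: 1.
Total: 21.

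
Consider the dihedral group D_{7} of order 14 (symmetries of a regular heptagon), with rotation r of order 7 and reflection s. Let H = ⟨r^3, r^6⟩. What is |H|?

7

|⟨r^3⟩| = 7 and |⟨r^6⟩| = 7, so |H| is a multiple of lcm(7, 7) = 7 and divides |G| = 14.
Closing under the operation: H = {e, r, r^2, r^3, r^4, r^5, r^6}, so |H| = 7.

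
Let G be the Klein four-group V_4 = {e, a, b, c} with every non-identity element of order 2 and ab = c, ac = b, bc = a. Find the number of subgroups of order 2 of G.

3

|G| = 4 and 2 | 4, so subgroups of order 2 are possible by Lagrange.
The subgroups of order 2 are: {e, a}; {e, b}; {e, c}.
So G has 3 subgroups of order 2.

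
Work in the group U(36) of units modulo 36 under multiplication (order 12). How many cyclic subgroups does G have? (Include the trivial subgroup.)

8

A cyclic subgroup of order d is generated by each of its φ(d) elements of order d, so the cyclic subgroups of order d number (#elements of order d)/φ(d).
Cyclic subgroups by order — order 1: 1; order 2: 3; order 3: 1; order 6: 3.
Total: 8.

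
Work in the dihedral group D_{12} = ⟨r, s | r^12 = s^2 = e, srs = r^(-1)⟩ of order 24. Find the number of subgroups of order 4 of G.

7

|G| = 24 and 4 | 24, so subgroups of order 4 are possible by Lagrange.
The subgroups of order 4 are: {e, r^6, r^4s, r^10s}; {e, r^6, r^5s, r^11s}; {e, r^6, r^2s, r^8s}; {e, r^3, r^6, r^9}; … (7 in all).
So G has 7 subgroups of order 4.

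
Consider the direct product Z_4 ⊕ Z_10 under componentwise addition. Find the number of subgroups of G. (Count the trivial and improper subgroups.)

16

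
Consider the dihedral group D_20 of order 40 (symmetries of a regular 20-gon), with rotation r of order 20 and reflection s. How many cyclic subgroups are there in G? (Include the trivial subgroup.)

26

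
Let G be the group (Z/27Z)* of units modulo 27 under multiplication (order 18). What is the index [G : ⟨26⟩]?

|⟨26⟩| = 2 and |G| = 18.
By Lagrange, [G : H] = |G|/|H| = 18/2 = 9.

9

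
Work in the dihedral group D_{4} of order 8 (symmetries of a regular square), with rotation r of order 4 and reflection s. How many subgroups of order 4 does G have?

|G| = 8 and 4 | 8, so subgroups of order 4 are possible by Lagrange.
The subgroups of order 4 are: {e, r, r^2, r^3}; {e, r^2, s, r^2s}; {e, r^2, rs, r^3s}.
So G has 3 subgroups of order 4.

3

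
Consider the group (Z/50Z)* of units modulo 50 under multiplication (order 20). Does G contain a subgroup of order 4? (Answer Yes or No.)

4 | 20. A subgroup of order 4 is {1, 7, 43, 49}.

Yes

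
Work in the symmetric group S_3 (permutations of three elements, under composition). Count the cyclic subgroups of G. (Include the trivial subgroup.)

5

A cyclic subgroup of order d is generated by each of its φ(d) elements of order d, so the cyclic subgroups of order d number (#elements of order d)/φ(d).
Cyclic subgroups by order — order 1: 1; order 2: 3; order 3: 1.
Total: 5.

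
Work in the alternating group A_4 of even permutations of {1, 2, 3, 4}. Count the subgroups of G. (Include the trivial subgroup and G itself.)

|G| = 12, so by Lagrange every subgroup order divides 12. Divisors: 1, 2, 3, 4, 6, 12.
Subgroups by order — order 1: 1; order 2: 3; order 3: 4; order 4: 1; order 6: 0; order 12: 1.
Total: 1 + 3 + 4 + 1 + 0 + 1 = 10.

10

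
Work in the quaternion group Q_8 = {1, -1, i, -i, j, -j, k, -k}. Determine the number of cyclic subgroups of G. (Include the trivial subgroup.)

5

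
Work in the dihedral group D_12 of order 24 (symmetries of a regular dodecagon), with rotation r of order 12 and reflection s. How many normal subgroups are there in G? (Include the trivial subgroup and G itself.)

G has 34 subgroups. Checking conjugation-invariance by order — order 1: 1/1 normal; order 2: 1/13 normal; order 3: 1/1 normal; order 4: 1/7 normal; order 6: 1/5 normal; order 8: 0/3 normal; order 12: 3/3 normal; order 24: 1/1 normal.
Total normal subgroups: 9.

9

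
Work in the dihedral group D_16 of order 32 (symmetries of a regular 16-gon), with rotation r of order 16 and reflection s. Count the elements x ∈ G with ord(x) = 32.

0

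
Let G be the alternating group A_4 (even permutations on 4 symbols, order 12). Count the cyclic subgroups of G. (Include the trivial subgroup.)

Each element a generates a cyclic subgroup ⟨a⟩; distinct elements may generate the same one (a cyclic group of order d has φ(d) generators).
Cyclic subgroups by order — order 1: 1; order 2: 3; order 3: 4.
Total: 8.

8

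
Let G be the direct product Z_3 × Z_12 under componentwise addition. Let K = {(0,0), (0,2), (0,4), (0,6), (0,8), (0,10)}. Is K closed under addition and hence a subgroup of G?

|K| = 6 divides |G| = 36, consistent with Lagrange.
K contains the identity, every element's inverse is in K, and K is closed under +: it is a subgroup.
In fact K = ⟨(0,2)⟩.

Yes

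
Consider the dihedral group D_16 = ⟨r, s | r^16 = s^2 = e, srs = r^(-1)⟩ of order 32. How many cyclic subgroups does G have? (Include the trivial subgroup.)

21

A cyclic subgroup of order d is generated by each of its φ(d) elements of order d, so the cyclic subgroups of order d number (#elements of order d)/φ(d).
Cyclic subgroups by order — order 1: 1; order 2: 17; order 4: 1; order 8: 1; order 16: 1.
Total: 21.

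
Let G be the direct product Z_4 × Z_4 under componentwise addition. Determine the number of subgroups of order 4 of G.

7

|G| = 16 and 4 | 16, so subgroups of order 4 are possible by Lagrange.
The subgroups of order 4 are: {(0,0), (0,1), (0,2), (0,3)}; {(0,0), (0,2), (2,0), (2,2)}; {(0,0), (0,2), (2,1), (2,3)}; {(0,0), (1,0), (2,0), (3,0)}; … (7 in all).
So G has 7 subgroups of order 4.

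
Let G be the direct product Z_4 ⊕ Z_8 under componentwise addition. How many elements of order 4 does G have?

An element (a,b) has order lcm(ord(a), ord(b)); count pairs with lcm equal to 4.
Enumerating gives 12 such elements.

12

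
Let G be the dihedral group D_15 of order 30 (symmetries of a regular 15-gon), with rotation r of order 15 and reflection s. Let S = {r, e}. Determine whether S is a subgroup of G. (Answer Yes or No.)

No

r ∈ S but its inverse r^14 ∉ S, so S is not a subgroup.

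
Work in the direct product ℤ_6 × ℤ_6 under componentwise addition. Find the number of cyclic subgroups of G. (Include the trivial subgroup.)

20

A cyclic subgroup of order d is generated by each of its φ(d) elements of order d, so the cyclic subgroups of order d number (#elements of order d)/φ(d).
Cyclic subgroups by order — order 1: 1; order 2: 3; order 3: 4; order 6: 12.
Total: 20.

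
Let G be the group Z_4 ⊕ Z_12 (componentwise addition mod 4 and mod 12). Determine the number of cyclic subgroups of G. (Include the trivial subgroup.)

A cyclic subgroup of order d is generated by each of its φ(d) elements of order d, so the cyclic subgroups of order d number (#elements of order d)/φ(d).
Cyclic subgroups by order — order 1: 1; order 2: 3; order 3: 1; order 4: 6; order 6: 3; order 12: 6.
Total: 20.

20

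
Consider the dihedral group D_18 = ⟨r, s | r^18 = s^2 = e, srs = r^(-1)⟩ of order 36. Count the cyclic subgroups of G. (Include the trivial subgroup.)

A cyclic subgroup of order d is generated by each of its φ(d) elements of order d, so the cyclic subgroups of order d number (#elements of order d)/φ(d).
Cyclic subgroups by order — order 1: 1; order 2: 19; order 3: 1; order 6: 1; order 9: 1; order 18: 1.
Total: 24.

24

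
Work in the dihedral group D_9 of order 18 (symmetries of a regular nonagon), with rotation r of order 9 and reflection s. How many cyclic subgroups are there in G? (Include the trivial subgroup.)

12

Each element a generates a cyclic subgroup ⟨a⟩; distinct elements may generate the same one (a cyclic group of order d has φ(d) generators).
Cyclic subgroups by order — order 1: 1; order 2: 9; order 3: 1; order 9: 1.
Total: 12.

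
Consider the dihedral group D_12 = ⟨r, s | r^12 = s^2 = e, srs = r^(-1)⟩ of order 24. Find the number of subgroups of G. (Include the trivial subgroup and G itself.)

|G| = 24, so by Lagrange every subgroup order divides 24. Divisors: 1, 2, 3, 4, 6, 8, 12, 24.
Subgroups by order — order 1: 1; order 2: 13; order 3: 1; order 4: 7; order 6: 5; order 8: 3; order 12: 3; order 24: 1.
Total: 1 + 13 + 1 + 7 + 5 + 3 + 3 + 1 = 34.

34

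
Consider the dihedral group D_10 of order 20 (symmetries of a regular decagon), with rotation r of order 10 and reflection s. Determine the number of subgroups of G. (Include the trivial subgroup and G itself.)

22

|G| = 20, so by Lagrange every subgroup order divides 20. Divisors: 1, 2, 4, 5, 10, 20.
Subgroups by order — order 1: 1; order 2: 11; order 4: 5; order 5: 1; order 10: 3; order 20: 1.
Total: 1 + 11 + 5 + 1 + 3 + 1 = 22.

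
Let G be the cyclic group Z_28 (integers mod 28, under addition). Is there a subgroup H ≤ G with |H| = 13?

13 does not divide |G| = 28, so by Lagrange no subgroup of order 13 exists.

No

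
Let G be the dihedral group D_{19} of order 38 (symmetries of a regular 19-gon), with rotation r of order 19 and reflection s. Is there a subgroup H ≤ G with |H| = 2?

Yes

2 | 38. A subgroup of order 2 is {e, r^10s}.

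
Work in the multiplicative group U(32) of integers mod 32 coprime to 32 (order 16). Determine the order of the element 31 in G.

2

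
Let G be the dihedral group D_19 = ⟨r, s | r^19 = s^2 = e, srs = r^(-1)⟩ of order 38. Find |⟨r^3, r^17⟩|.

19

|⟨r^3⟩| = 19 and |⟨r^17⟩| = 19, so |H| is a multiple of lcm(19, 19) = 19 and divides |G| = 38.
Closing under the operation: H = {e, r, r^2, r^3, r^4, r^5, r^6, r^7, r^8, r^9, r^10, r^11, r^12, r^13, r^14, r^15, r^16, r^17, r^18}, so |H| = 19.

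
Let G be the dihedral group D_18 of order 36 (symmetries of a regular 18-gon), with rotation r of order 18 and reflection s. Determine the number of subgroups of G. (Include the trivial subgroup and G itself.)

|G| = 36, so by Lagrange every subgroup order divides 36. Divisors: 1, 2, 3, 4, 6, 9, 12, 18, 36.
Subgroups by order — order 1: 1; order 2: 19; order 3: 1; order 4: 9; order 6: 7; order 9: 1; order 12: 3; order 18: 3; order 36: 1.
Total: 1 + 19 + 1 + 9 + 7 + 1 + 3 + 3 + 1 = 45.

45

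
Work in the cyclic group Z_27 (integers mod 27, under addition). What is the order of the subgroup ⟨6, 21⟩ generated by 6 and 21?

|⟨6⟩| = 9 and |⟨21⟩| = 9, so |H| is a multiple of lcm(9, 9) = 9 and divides |G| = 27.
Closing under the operation: H = {0, 3, 6, 9, 12, 15, 18, 21, 24}, so |H| = 9.

9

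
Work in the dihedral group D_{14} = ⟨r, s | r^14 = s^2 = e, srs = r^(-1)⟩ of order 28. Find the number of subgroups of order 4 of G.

7

|G| = 28 and 4 | 28, so subgroups of order 4 are possible by Lagrange.
The subgroups of order 4 are: {e, r^7, r^3s, r^10s}; {e, r^7, r^4s, r^11s}; {e, r^7, r^5s, r^12s}; {e, r^7, r^6s, r^13s}; … (7 in all).
So G has 7 subgroups of order 4.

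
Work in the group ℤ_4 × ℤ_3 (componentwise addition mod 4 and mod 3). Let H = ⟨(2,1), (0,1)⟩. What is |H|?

|⟨(2,1)⟩| = 6 and |⟨(0,1)⟩| = 3, so |H| is a multiple of lcm(6, 3) = 6 and divides |G| = 12.
Closing under the operation: H = {(0,0), (0,1), (0,2), (2,0), (2,1), (2,2)}, so |H| = 6.

6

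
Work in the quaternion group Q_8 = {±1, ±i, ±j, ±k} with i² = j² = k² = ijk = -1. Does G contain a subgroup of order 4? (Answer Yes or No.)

4 | 8. A subgroup of order 4 is {1, -1, i, -i}.

Yes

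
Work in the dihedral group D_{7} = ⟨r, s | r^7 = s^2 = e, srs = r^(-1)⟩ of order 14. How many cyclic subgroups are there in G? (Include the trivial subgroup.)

9

A cyclic subgroup of order d is generated by each of its φ(d) elements of order d, so the cyclic subgroups of order d number (#elements of order d)/φ(d).
Cyclic subgroups by order — order 1: 1; order 2: 7; order 7: 1.
Total: 9.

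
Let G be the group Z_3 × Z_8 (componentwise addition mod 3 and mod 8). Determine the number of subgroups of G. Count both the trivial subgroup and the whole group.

|G| = 24, so by Lagrange every subgroup order divides 24. Divisors: 1, 2, 3, 4, 6, 8, 12, 24.
Subgroups by order — order 1: 1; order 2: 1; order 3: 1; order 4: 1; order 6: 1; order 8: 1; order 12: 1; order 24: 1.
Total: 1 + 1 + 1 + 1 + 1 + 1 + 1 + 1 = 8.

8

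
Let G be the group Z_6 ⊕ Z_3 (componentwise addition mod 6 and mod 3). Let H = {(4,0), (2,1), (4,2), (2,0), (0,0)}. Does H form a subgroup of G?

No

|H| = 5 does not divide |G| = 18, so by Lagrange H is not a subgroup.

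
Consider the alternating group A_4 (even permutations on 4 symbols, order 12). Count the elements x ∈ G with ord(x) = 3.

8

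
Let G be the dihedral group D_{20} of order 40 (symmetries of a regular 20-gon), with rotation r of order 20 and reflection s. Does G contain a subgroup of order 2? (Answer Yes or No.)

Yes

2 | 40. A subgroup of order 2 is {e, r^10}.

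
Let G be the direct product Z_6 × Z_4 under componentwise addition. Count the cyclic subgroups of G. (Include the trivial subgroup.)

12

Group the elements of G by the cyclic subgroup they generate; each cyclic subgroup of order d accounts for φ(d) elements.
Cyclic subgroups by order — order 1: 1; order 2: 3; order 3: 1; order 4: 2; order 6: 3; order 12: 2.
Total: 12.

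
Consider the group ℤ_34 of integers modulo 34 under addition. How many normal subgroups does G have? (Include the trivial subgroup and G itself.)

G is abelian, so every subgroup is normal.
G has 4 subgroups in total, hence 4 normal subgroups.

4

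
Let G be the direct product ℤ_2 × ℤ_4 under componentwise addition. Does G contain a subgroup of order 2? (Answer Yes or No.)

Yes

2 | 8. A subgroup of order 2 is {(0,0), (0,2)}.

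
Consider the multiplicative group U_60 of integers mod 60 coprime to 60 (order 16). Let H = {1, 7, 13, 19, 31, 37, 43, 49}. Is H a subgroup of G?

Yes

|H| = 8 divides |G| = 16, consistent with Lagrange.
H contains the identity, every element's inverse is in H, and H is closed under ·: it is a subgroup.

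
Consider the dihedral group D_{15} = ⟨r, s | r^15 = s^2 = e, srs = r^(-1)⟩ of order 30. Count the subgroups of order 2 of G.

15

|G| = 30 and 2 | 30, so subgroups of order 2 are possible by Lagrange.
The subgroups of order 2 are: {e, r^10s}; {e, r^11s}; {e, r^12s}; {e, r^13s}; … (15 in all).
So G has 15 subgroups of order 2.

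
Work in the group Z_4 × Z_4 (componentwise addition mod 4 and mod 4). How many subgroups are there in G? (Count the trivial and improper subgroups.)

|G| = 16, so by Lagrange every subgroup order divides 16. Divisors: 1, 2, 4, 8, 16.
Subgroups by order — order 1: 1; order 2: 3; order 4: 7; order 8: 3; order 16: 1.
Total: 1 + 3 + 7 + 3 + 1 = 15.

15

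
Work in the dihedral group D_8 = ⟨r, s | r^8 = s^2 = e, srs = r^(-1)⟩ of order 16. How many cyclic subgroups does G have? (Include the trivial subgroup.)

12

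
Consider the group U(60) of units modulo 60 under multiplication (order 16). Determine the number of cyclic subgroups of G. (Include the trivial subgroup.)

Each element a generates a cyclic subgroup ⟨a⟩; distinct elements may generate the same one (a cyclic group of order d has φ(d) generators).
Cyclic subgroups by order — order 1: 1; order 2: 7; order 4: 4.
Total: 12.

12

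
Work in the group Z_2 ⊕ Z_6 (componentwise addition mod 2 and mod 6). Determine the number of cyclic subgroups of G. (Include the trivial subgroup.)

8

A cyclic subgroup of order d is generated by each of its φ(d) elements of order d, so the cyclic subgroups of order d number (#elements of order d)/φ(d).
Cyclic subgroups by order — order 1: 1; order 2: 3; order 3: 1; order 6: 3.
Total: 8.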